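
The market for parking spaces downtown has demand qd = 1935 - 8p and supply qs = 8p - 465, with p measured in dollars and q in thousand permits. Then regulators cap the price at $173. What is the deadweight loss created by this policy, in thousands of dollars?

Without the control the market clears where 1935 - 8p = 8p - 465, i.e. p* = 150 and q* = 735.
Since 173 is above p* = 150, the ceiling does not bind and the free-market outcome prevails.
Since the control does not bind, no trades are prevented and deadweight loss is zero.

0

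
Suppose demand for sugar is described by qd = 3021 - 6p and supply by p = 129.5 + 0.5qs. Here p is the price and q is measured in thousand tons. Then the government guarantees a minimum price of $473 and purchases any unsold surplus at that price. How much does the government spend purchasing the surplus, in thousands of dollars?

Rearranging supply gives qs = 2p - 259. Equilibrium: 3021 - 6p = 2p - 259, so 3280 = 8p and p* = 410, q* = 561.
The floor of 473 is above the equilibrium price 410, so it binds.
At p = 473: qd = 3021 - 6·473 = 183 and qs = 2·473 - 259 = 687.
Surplus = qs - qd = 504.
Government expenditure = surplus × support price = 504 × 473 = 238392.

238392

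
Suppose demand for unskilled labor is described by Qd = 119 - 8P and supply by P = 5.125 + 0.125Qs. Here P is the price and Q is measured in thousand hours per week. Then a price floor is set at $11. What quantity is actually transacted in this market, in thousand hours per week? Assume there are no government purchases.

31

Rearranging supply gives Qs = 8P - 41. Without the control the market clears where 119 - 8P = 8P - 41, i.e. P* = 10 and Q* = 39.
Since 11 > 10, the floor is binding.
At P = 11: Qd = 119 - 8·11 = 31 and Qs = 8·11 - 41 = 47.
The quantity actually transacted is the short side, demand: 31.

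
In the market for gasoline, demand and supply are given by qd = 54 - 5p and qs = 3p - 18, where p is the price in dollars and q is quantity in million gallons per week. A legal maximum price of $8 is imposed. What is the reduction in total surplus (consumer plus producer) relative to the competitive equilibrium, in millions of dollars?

2.4

Setting quantity demanded equal to quantity supplied, 54 - 5p = 3p - 18, gives p* = 9 and q* = 9.
Because the ceiling (8) lies below the market-clearing price, it is binding.
At p = 8: qd = 54 - 5·8 = 14 and qs = 3·8 - 18 = 6.
Quantity traded falls to 6. At q = 6 the demand price is (54 - 6)/5 = 9.6 and the supply price is (18 + 6)/3 = 8.
Deadweight loss = ½ · (9.6 - 8) · (9 - 6) = ½ · 1.6 · 3 = 2.4.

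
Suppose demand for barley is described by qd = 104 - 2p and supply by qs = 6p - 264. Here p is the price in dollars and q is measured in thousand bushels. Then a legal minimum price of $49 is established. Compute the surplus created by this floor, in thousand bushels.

Setting quantity demanded equal to quantity supplied, 104 - 2p = 6p - 264, gives p* = 46 and q* = 12.
Since 49 > 46, the floor is binding.
At p = 49: qd = 104 - 2·49 = 6 and qs = 6·49 - 264 = 30.
Surplus = qs - qd = 30 - 6 = 24.

24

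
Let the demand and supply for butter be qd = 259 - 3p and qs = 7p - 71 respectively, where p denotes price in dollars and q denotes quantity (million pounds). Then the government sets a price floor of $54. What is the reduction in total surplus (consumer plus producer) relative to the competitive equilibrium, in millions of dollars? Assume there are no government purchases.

Equilibrium: 259 - 3p = 7p - 71, so 330 = 10p and p* = 33, q* = 160.
Since 54 > 33, the floor is binding.
At p = 54: qd = 259 - 3·54 = 97 and qs = 7·54 - 71 = 307.
Quantity traded falls to 97. At q = 97 the demand price is (259 - 97)/3 = 54 and the supply price is (71 + 97)/7 = 24.
Deadweight loss = ½ · (54 - 24) · (160 - 97) = ½ · 30 · 63 = 945.

945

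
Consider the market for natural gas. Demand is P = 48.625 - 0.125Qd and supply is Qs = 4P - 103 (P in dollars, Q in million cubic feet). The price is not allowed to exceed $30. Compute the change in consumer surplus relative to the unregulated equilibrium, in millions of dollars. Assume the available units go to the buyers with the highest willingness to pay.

Rearranging demand gives Qd = 389 - 8P. In a free market, 389 - 8P = 4P - 103 gives the equilibrium P* = 41, Q* = 61.
Because the ceiling (30) lies below the market-clearing price, it is binding.
At P = 30: Qd = 389 - 8·30 = 149 and Qs = 4·30 - 103 = 17.
Consumer surplus without the control is ½ · (48.625 - 41) · 61 = 232.5625.
With the ceiling, 17 units are sold at 30 (assume they go to the highest-value buyers). The demand price at Q = 17 is 46.5, so CS = ½ · [(48.625 - 30) + (46.5 - 30)] · 17 = 298.5625.
Change in consumer surplus = 298.5625 - 232.5625 = 66.

66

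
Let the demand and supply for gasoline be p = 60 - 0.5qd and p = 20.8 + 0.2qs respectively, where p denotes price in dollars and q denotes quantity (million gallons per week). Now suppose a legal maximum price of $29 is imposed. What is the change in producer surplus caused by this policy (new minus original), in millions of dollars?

Rearranging demand gives qd = 120 - 2p; rearranging supply gives qs = 5p - 104. In a free market, 120 - 2p = 5p - 104 gives the equilibrium p* = 32, q* = 56.
Because the ceiling (29) lies below the market-clearing price, it is binding.
At p = 29: qd = 120 - 2·29 = 62 and qs = 5·29 - 104 = 41.
Producer surplus without the control is ½ · (32 - 20.8) · 56 = 313.6.
With the ceiling, producers sell 41 units at 29, so PS = ½ · (29 - 20.8) · 41 = 168.1.
Change in producer surplus = 168.1 - 313.6 = -145.5.

-145.5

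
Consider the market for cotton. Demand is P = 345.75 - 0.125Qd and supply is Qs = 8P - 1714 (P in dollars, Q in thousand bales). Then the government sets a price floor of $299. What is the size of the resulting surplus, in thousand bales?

304

Rearranging demand gives Qd = 2766 - 8P. Equilibrium: 2766 - 8P = 8P - 1714, so 4480 = 16P and P* = 280, Q* = 526.
Since 299 > 280, the floor is binding.
At P = 299: Qd = 2766 - 8·299 = 374 and Qs = 8·299 - 1714 = 678.
Surplus = Qs - Qd = 678 - 374 = 304.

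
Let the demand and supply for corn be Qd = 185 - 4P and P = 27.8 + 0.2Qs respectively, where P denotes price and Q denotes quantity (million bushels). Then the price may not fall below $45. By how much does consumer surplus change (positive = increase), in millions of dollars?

Rearranging supply gives Qs = 5P - 139. Without the control the market clears where 185 - 4P = 5P - 139, i.e. P* = 36 and Q* = 41.
The floor of 45 is above the equilibrium price 36, so it binds.
At P = 45: Qd = 185 - 4·45 = 5 and Qs = 5·45 - 139 = 86.
Consumer surplus without the control is ½ · (46.25 - 36) · 41 = 210.125.
With the floor, consumers buy 5 units at 45, so CS = ½ · (46.25 - 45) · 5 = 3.125.
Change in consumer surplus = 3.125 - 210.125 = -207.

-207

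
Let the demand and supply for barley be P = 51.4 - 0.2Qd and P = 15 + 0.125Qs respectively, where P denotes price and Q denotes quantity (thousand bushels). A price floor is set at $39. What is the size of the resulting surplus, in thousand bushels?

130

Rearranging demand gives Qd = 257 - 5P; rearranging supply gives Qs = 8P - 120. Setting quantity demanded equal to quantity supplied, 257 - 5P = 8P - 120, gives P* = 29 and Q* = 112.
Because the floor (39) lies above the market-clearing price, it is binding.
At P = 39: Qd = 257 - 5·39 = 62 and Qs = 8·39 - 120 = 192.
Surplus = Qs - Qd = 192 - 62 = 130.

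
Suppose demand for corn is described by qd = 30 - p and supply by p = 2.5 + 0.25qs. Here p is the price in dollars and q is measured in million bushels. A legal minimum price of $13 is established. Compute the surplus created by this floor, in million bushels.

25

Rearranging supply gives qs = 4p - 10. Equilibrium: 30 - p = 4p - 10, so 40 = 5p and p* = 8, q* = 22.
Because the floor (13) lies above the market-clearing price, it is binding.
At p = 13: qd = 30 - 13 = 17 and qs = 4·13 - 10 = 42.
Surplus = qs - qd = 42 - 17 = 25.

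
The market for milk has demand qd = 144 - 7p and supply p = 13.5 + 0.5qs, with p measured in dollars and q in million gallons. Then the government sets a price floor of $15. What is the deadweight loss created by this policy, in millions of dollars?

Rearranging supply gives qs = 2p - 27. In a free market, 144 - 7p = 2p - 27 gives the equilibrium p* = 19, q* = 11.
The floor of 15 is below the equilibrium price 19, so it is not binding; the market clears at p* = 19, q* = 11.
Since the control does not bind, no trades are prevented and deadweight loss is zero.

0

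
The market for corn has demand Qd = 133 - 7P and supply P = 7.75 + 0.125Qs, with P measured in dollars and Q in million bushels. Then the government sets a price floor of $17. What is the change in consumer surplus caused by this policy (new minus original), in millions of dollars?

Rearranging supply gives Qs = 8P - 62. Equilibrium: 133 - 7P = 8P - 62, so 195 = 15P and P* = 13, Q* = 42.
Since 17 > 13, the floor is binding.
At P = 17: Qd = 133 - 7·17 = 14 and Qs = 8·17 - 62 = 74.
Consumer surplus without the control is ½ · (19 - 13) · 42 = 126.
With the floor, consumers buy 14 units at 17, so CS = ½ · (19 - 17) · 14 = 14.
Change in consumer surplus = 14 - 126 = -112.

-112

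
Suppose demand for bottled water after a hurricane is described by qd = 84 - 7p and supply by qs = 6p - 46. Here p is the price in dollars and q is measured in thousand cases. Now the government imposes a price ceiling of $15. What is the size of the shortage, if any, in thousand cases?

0

Without the control the market clears where 84 - 7p = 6p - 46, i.e. p* = 10 and q* = 14.
Since 15 is above p* = 10, the ceiling does not bind and the free-market outcome prevails.
Since the control does not bind, there is no shortage.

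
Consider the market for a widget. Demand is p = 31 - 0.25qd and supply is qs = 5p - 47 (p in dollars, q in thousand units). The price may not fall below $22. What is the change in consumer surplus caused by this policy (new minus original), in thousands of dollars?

-126

Rearranging demand gives qd = 124 - 4p. Setting quantity demanded equal to quantity supplied, 124 - 4p = 5p - 47, gives p* = 19 and q* = 48.
Because the floor (22) lies above the market-clearing price, it is binding.
At p = 22: qd = 124 - 4·22 = 36 and qs = 5·22 - 47 = 63.
Consumer surplus without the control is ½ · (31 - 19) · 48 = 288.
With the floor, consumers buy 36 units at 22, so CS = ½ · (31 - 22) · 36 = 162.
Change in consumer surplus = 162 - 288 = -126.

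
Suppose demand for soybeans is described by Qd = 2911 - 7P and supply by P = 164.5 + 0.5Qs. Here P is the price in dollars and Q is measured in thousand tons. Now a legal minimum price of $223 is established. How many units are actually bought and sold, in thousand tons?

391

Rearranging supply gives Qs = 2P - 329. Setting quantity demanded equal to quantity supplied, 2911 - 7P = 2P - 329, gives P* = 360 and Q* = 391.
The floor of 223 is below the equilibrium price 360, so it is not binding; the market clears at P* = 360, Q* = 391.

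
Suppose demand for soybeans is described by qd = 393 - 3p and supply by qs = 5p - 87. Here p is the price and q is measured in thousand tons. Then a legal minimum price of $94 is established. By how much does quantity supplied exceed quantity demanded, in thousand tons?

Setting quantity demanded equal to quantity supplied, 393 - 3p = 5p - 87, gives p* = 60 and q* = 213.
Since 94 > 60, the floor is binding.
At p = 94: qd = 393 - 3·94 = 111 and qs = 5·94 - 87 = 383.
Surplus = qs - qd = 383 - 111 = 272.

272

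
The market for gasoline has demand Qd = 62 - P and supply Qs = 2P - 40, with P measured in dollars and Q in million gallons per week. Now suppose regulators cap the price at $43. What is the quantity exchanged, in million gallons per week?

In a free market, 62 - P = 2P - 40 gives the equilibrium P* = 34, Q* = 28.
Since 43 is above P* = 34, the ceiling does not bind and the free-market outcome prevails.

28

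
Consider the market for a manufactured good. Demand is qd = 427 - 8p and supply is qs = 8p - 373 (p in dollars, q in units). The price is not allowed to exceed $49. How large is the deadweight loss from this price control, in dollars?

8

Without the control the market clears where 427 - 8p = 8p - 373, i.e. p* = 50 and q* = 27.
Because the ceiling (49) lies below the market-clearing price, it is binding.
At p = 49: qd = 427 - 8·49 = 35 and qs = 8·49 - 373 = 19.
Quantity traded falls to 19. At q = 19 the demand price is (427 - 19)/8 = 51 and the supply price is (373 + 19)/8 = 49.
Deadweight loss = ½ · (51 - 49) · (27 - 19) = ½ · 2 · 8 = 8.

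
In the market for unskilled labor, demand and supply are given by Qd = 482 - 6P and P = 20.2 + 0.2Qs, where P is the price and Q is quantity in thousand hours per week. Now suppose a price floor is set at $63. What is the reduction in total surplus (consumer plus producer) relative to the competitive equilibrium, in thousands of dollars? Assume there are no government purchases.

660

Rearranging supply gives Qs = 5P - 101. Equilibrium: 482 - 6P = 5P - 101, so 583 = 11P and P* = 53, Q* = 164.
Since 63 > 53, the floor is binding.
At P = 63: Qd = 482 - 6·63 = 104 and Qs = 5·63 - 101 = 214.
Quantity traded falls to 104. At Q = 104 the demand price is (482 - 104)/6 = 63 and the supply price is (101 + 104)/5 = 41.
Deadweight loss = ½ · (63 - 41) · (164 - 104) = ½ · 22 · 60 = 660.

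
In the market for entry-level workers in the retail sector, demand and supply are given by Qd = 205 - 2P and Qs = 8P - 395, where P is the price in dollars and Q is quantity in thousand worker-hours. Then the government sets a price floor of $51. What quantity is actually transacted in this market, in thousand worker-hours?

85

In a free market, 205 - 2P = 8P - 395 gives the equilibrium P* = 60, Q* = 85.
The floor of 51 is below the equilibrium price 60, so it is not binding; the market clears at P* = 60, Q* = 85.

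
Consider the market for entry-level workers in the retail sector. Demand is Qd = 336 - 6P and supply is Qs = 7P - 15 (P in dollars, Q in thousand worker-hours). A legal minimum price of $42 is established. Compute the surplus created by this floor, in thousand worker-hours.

In a free market, 336 - 6P = 7P - 15 gives the equilibrium P* = 27, Q* = 174.
The floor of 42 is above the equilibrium price 27, so it binds.
At P = 42: Qd = 336 - 6·42 = 84 and Qs = 7·42 - 15 = 279.
Surplus = Qs - Qd = 279 - 84 = 195.

195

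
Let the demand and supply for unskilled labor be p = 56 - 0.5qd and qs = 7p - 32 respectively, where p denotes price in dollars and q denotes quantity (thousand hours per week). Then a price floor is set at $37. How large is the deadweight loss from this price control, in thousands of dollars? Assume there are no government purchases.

567

Rearranging demand gives qd = 112 - 2p. Setting quantity demanded equal to quantity supplied, 112 - 2p = 7p - 32, gives p* = 16 and q* = 80.
Because the floor (37) lies above the market-clearing price, it is binding.
At p = 37: qd = 112 - 2·37 = 38 and qs = 7·37 - 32 = 227.
Quantity traded falls to 38. At q = 38 the demand price is (112 - 38)/2 = 37 and the supply price is (32 + 38)/7 = 10.
Deadweight loss = ½ · (37 - 10) · (80 - 38) = ½ · 27 · 42 = 567.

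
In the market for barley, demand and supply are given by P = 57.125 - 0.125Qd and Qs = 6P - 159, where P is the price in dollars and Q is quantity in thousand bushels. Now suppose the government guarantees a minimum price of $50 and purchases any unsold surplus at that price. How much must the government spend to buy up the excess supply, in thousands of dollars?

4200

Rearranging demand gives Qd = 457 - 8P. Without the control the market clears where 457 - 8P = 6P - 159, i.e. P* = 44 and Q* = 105.
Because the floor (50) lies above the market-clearing price, it is binding.
At P = 50: Qd = 457 - 8·50 = 57 and Qs = 6·50 - 159 = 141.
Surplus = Qs - Qd = 84.
Government expenditure = surplus × support price = 84 × 50 = 4200.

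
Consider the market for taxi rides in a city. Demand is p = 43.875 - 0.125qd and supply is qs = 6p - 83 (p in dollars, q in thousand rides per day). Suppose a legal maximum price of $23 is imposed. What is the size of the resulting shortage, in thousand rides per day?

Rearranging demand gives qd = 351 - 8p. Equilibrium: 351 - 8p = 6p - 83, so 434 = 14p and p* = 31, q* = 103.
Because the ceiling (23) lies below the market-clearing price, it is binding.
At p = 23: qd = 351 - 8·23 = 167 and qs = 6·23 - 83 = 55.
Shortage = qd - qs = 167 - 55 = 112.

112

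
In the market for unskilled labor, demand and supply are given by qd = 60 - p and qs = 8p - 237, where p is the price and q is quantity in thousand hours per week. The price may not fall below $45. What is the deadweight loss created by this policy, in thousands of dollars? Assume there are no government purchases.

Equilibrium: 60 - p = 8p - 237, so 297 = 9p and p* = 33, q* = 27.
Since 45 > 33, the floor is binding.
At p = 45: qd = 60 - 45 = 15 and qs = 8·45 - 237 = 123.
Quantity traded falls to 15. At q = 15 the demand price is 60 - 15 = 45 and the supply price is (237 + 15)/8 = 31.5.
Deadweight loss = ½ · (45 - 31.5) · (27 - 15) = ½ · 13.5 · 12 = 81.

81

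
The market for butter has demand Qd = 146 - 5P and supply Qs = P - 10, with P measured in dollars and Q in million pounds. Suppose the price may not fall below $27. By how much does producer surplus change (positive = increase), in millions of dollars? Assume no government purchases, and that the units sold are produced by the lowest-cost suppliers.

-1.5

Without the control the market clears where 146 - 5P = P - 10, i.e. P* = 26 and Q* = 16.
Because the floor (27) lies above the market-clearing price, it is binding.
At P = 27: Qd = 146 - 5·27 = 11 and Qs = 27 - 10 = 17.
Producer surplus without the control is ½ · (26 - 10) · 16 = 128.
With the floor, 11 units are sold at 27. The supply price at Q = 11 is 21, so PS = ½ · [(27 - 10) + (27 - 21)] · 11 = 126.5.
Change in producer surplus = 126.5 - 128 = -1.5.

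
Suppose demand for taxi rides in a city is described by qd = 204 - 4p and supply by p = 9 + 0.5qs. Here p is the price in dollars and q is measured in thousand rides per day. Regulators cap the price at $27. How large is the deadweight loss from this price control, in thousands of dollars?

Rearranging supply gives qs = 2p - 18. Without the control the market clears where 204 - 4p = 2p - 18, i.e. p* = 37 and q* = 56.
Because the ceiling (27) lies below the market-clearing price, it is binding.
At p = 27: qd = 204 - 4·27 = 96 and qs = 2·27 - 18 = 36.
Quantity traded falls to 36. At q = 36 the demand price is (204 - 36)/4 = 42 and the supply price is (18 + 36)/2 = 27.
Deadweight loss = ½ · (42 - 27) · (56 - 36) = ½ · 15 · 20 = 150.

150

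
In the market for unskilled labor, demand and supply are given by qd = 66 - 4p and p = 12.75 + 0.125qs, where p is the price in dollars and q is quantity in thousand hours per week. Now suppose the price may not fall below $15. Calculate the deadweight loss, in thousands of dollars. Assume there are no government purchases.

3

Rearranging supply gives qs = 8p - 102. Without the control the market clears where 66 - 4p = 8p - 102, i.e. p* = 14 and q* = 10.
The floor of 15 is above the equilibrium price 14, so it binds.
At p = 15: qd = 66 - 4·15 = 6 and qs = 8·15 - 102 = 18.
Quantity traded falls to 6. At q = 6 the demand price is (66 - 6)/4 = 15 and the supply price is (102 + 6)/8 = 13.5.
Deadweight loss = ½ · (15 - 13.5) · (10 - 6) = ½ · 1.5 · 4 = 3.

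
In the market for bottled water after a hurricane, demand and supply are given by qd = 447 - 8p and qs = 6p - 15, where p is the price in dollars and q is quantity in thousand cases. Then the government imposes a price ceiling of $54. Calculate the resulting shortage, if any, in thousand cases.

0

Setting quantity demanded equal to quantity supplied, 447 - 8p = 6p - 15, gives p* = 33 and q* = 183.
Since 54 is above p* = 33, the ceiling does not bind and the free-market outcome prevails.
Since the control does not bind, there is no shortage.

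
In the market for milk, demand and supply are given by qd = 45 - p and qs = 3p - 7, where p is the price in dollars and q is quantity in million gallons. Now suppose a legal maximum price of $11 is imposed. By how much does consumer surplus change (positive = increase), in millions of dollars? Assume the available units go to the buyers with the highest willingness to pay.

34

Equilibrium: 45 - p = 3p - 7, so 52 = 4p and p* = 13, q* = 32.
Since 11 < 13, the ceiling is binding.
At p = 11: qd = 45 - 11 = 34 and qs = 3·11 - 7 = 26.
Consumer surplus without the control is ½ · (45 - 13) · 32 = 512.
With the ceiling, 26 units are sold at 11 (assume they go to the highest-value buyers). The demand price at q = 26 is 19, so CS = ½ · [(45 - 11) + (19 - 11)] · 26 = 546.
Change in consumer surplus = 546 - 512 = 34.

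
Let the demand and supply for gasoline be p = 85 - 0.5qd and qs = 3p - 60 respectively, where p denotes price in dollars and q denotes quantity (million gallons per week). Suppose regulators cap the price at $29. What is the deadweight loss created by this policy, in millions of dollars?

Rearranging demand gives qd = 170 - 2p. Setting quantity demanded equal to quantity supplied, 170 - 2p = 3p - 60, gives p* = 46 and q* = 78.
Because the ceiling (29) lies below the market-clearing price, it is binding.
At p = 29: qd = 170 - 2·29 = 112 and qs = 3·29 - 60 = 27.
Quantity traded falls to 27. At q = 27 the demand price is (170 - 27)/2 = 71.5 and the supply price is (60 + 27)/3 = 29.
Deadweight loss = ½ · (71.5 - 29) · (78 - 27) = ½ · 42.5 · 51 = 1083.75.

1083.75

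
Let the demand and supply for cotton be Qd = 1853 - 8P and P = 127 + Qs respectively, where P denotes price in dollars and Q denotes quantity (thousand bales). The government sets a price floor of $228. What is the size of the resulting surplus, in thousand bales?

Rearranging supply gives Qs = P - 127. Equilibrium: 1853 - 8P = P - 127, so 1980 = 9P and P* = 220, Q* = 93.
Since 228 > 220, the floor is binding.
At P = 228: Qd = 1853 - 8·228 = 29 and Qs = 228 - 127 = 101.
Surplus = Qs - Qd = 101 - 29 = 72.

72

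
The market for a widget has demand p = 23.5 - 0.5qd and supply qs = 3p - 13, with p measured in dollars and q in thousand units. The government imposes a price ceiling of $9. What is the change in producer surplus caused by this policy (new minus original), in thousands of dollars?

-55.5

Rearranging demand gives qd = 47 - 2p. Setting quantity demanded equal to quantity supplied, 47 - 2p = 3p - 13, gives p* = 12 and q* = 23.
Since 9 < 12, the ceiling is binding.
At p = 9: qd = 47 - 2·9 = 29 and qs = 3·9 - 13 = 14.
Producer surplus without the control is ½ · (12 - 13/3) · 23 = 529/6.
With the ceiling, producers sell 14 units at 9, so PS = ½ · (9 - 13/3) · 14 = 98/3.
Change in producer surplus = 98/3 - 529/6 = -55.5.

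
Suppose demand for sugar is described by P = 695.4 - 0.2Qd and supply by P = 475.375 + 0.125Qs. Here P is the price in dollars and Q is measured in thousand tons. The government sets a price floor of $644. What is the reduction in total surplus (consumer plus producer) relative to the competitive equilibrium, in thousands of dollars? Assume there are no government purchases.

28665

Rearranging demand gives Qd = 3477 - 5P; rearranging supply gives Qs = 8P - 3803. In a free market, 3477 - 5P = 8P - 3803 gives the equilibrium P* = 560, Q* = 677.
Because the floor (644) lies above the market-clearing price, it is binding.
At P = 644: Qd = 3477 - 5·644 = 257 and Qs = 8·644 - 3803 = 1349.
Quantity traded falls to 257. At Q = 257 the demand price is (3477 - 257)/5 = 644 and the supply price is (3803 + 257)/8 = 507.5.
Deadweight loss = ½ · (644 - 507.5) · (677 - 257) = ½ · 136.5 · 420 = 28665.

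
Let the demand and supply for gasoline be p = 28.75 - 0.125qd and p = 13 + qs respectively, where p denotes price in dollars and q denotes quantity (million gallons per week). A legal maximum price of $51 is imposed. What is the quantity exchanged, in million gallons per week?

14

Rearranging demand gives qd = 230 - 8p; rearranging supply gives qs = p - 13. Setting quantity demanded equal to quantity supplied, 230 - 8p = p - 13, gives p* = 27 and q* = 14.
The ceiling of 51 is above the equilibrium price 27, so it is not binding; the market clears at p* = 27, q* = 14.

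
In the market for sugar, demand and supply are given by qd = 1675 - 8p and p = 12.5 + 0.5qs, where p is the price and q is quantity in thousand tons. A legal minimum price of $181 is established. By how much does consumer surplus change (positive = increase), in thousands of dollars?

Rearranging supply gives qs = 2p - 25. Without the control the market clears where 1675 - 8p = 2p - 25, i.e. p* = 170 and q* = 315.
Since 181 > 170, the floor is binding.
At p = 181: qd = 1675 - 8·181 = 227 and qs = 2·181 - 25 = 337.
Consumer surplus without the control is ½ · (209.375 - 170) · 315 = 6201.5625.
With the floor, consumers buy 227 units at 181, so CS = ½ · (209.375 - 181) · 227 = 3220.5625.
Change in consumer surplus = 3220.5625 - 6201.5625 = -2981.

-2981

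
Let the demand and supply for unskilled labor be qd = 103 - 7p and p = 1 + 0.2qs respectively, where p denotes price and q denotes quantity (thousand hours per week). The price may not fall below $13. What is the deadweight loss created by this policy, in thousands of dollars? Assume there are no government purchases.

134.4

Rearranging supply gives qs = 5p - 5. In a free market, 103 - 7p = 5p - 5 gives the equilibrium p* = 9, q* = 40.
Because the floor (13) lies above the market-clearing price, it is binding.
At p = 13: qd = 103 - 7·13 = 12 and qs = 5·13 - 5 = 60.
Quantity traded falls to 12. At q = 12 the demand price is (103 - 12)/7 = 13 and the supply price is (5 + 12)/5 = 3.4.
Deadweight loss = ½ · (13 - 3.4) · (40 - 12) = ½ · 9.6 · 28 = 134.4.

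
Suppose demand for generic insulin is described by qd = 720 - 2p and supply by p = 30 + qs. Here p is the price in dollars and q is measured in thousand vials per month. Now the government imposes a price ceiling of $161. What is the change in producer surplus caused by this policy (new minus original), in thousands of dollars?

Rearranging supply gives qs = p - 30. Setting quantity demanded equal to quantity supplied, 720 - 2p = p - 30, gives p* = 250 and q* = 220.
Because the ceiling (161) lies below the market-clearing price, it is binding.
At p = 161: qd = 720 - 2·161 = 398 and qs = 161 - 30 = 131.
Producer surplus without the control is ½ · (250 - 30) · 220 = 24200.
With the ceiling, producers sell 131 units at 161, so PS = ½ · (161 - 30) · 131 = 8580.5.
Change in producer surplus = 8580.5 - 24200 = -15619.5.

-15619.5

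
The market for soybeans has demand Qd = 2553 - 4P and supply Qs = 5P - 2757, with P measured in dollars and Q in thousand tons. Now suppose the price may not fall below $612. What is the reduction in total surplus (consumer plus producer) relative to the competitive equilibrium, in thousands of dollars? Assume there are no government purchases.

1742.4

Equilibrium: 2553 - 4P = 5P - 2757, so 5310 = 9P and P* = 590, Q* = 193.
Because the floor (612) lies above the market-clearing price, it is binding.
At P = 612: Qd = 2553 - 4·612 = 105 and Qs = 5·612 - 2757 = 303.
Quantity traded falls to 105. At Q = 105 the demand price is (2553 - 105)/4 = 612 and the supply price is (2757 + 105)/5 = 572.4.
Deadweight loss = ½ · (612 - 572.4) · (193 - 105) = ½ · 39.6 · 88 = 1742.4.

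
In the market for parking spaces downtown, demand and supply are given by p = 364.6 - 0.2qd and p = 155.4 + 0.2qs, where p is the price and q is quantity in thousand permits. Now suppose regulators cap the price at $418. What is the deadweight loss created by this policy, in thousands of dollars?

0

Rearranging demand gives qd = 1823 - 5p; rearranging supply gives qs = 5p - 777. In a free market, 1823 - 5p = 5p - 777 gives the equilibrium p* = 260, q* = 523.
Since 418 is above p* = 260, the ceiling does not bind and the free-market outcome prevails.
Since the control does not bind, no trades are prevented and deadweight loss is zero.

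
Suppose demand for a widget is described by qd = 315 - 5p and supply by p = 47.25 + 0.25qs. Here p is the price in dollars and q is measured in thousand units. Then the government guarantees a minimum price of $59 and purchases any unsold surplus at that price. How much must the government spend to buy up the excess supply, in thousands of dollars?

1593

Rearranging supply gives qs = 4p - 189. Equilibrium: 315 - 5p = 4p - 189, so 504 = 9p and p* = 56, q* = 35.
The floor of 59 is above the equilibrium price 56, so it binds.
At p = 59: qd = 315 - 5·59 = 20 and qs = 4·59 - 189 = 47.
Surplus = qs - qd = 27.
Government expenditure = surplus × support price = 27 × 59 = 1593.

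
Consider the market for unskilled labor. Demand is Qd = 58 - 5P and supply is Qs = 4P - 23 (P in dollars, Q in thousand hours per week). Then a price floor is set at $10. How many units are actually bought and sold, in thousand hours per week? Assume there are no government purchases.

8

Without the control the market clears where 58 - 5P = 4P - 23, i.e. P* = 9 and Q* = 13.
Since 10 > 9, the floor is binding.
At P = 10: Qd = 58 - 5·10 = 8 and Qs = 4·10 - 23 = 17.
The quantity actually transacted is the short side, demand: 8.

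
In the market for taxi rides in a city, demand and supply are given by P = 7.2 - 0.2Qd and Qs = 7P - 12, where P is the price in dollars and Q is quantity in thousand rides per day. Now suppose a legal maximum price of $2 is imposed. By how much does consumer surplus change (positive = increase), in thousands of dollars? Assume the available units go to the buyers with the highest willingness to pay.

-15.6

Rearranging demand gives Qd = 36 - 5P. Equilibrium: 36 - 5P = 7P - 12, so 48 = 12P and P* = 4, Q* = 16.
Because the ceiling (2) lies below the market-clearing price, it is binding.
At P = 2: Qd = 36 - 5·2 = 26 and Qs = 7·2 - 12 = 2.
Consumer surplus without the control is ½ · (7.2 - 4) · 16 = 25.6.
With the ceiling, 2 units are sold at 2 (assume they go to the highest-value buyers). The demand price at Q = 2 is 6.8, so CS = ½ · [(7.2 - 2) + (6.8 - 2)] · 2 = 10.
Change in consumer surplus = 10 - 25.6 = -15.6.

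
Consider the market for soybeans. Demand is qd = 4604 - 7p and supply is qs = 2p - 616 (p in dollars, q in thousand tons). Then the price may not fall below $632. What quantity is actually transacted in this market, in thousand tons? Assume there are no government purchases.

180

Without the control the market clears where 4604 - 7p = 2p - 616, i.e. p* = 580 and q* = 544.
Since 632 > 580, the floor is binding.
At p = 632: qd = 4604 - 7·632 = 180 and qs = 2·632 - 616 = 648.
The quantity actually transacted is the short side, demand: 180.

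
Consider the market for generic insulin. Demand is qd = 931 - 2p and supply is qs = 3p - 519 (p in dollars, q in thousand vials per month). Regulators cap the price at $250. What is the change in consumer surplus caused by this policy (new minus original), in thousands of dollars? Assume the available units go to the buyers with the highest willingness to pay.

5640

Without the control the market clears where 931 - 2p = 3p - 519, i.e. p* = 290 and q* = 351.
Since 250 < 290, the ceiling is binding.
At p = 250: qd = 931 - 2·250 = 431 and qs = 3·250 - 519 = 231.
Consumer surplus without the control is ½ · (465.5 - 290) · 351 = 30800.25.
With the ceiling, 231 units are sold at 250 (assume they go to the highest-value buyers). The demand price at q = 231 is 350, so CS = ½ · [(465.5 - 250) + (350 - 250)] · 231 = 36440.25.
Change in consumer surplus = 36440.25 - 30800.25 = 5640.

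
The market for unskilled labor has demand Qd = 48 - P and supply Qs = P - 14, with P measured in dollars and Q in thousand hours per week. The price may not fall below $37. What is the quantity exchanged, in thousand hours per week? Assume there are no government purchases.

11

Without the control the market clears where 48 - P = P - 14, i.e. P* = 31 and Q* = 17.
Since 37 > 31, the floor is binding.
At P = 37: Qd = 48 - 37 = 11 and Qs = 37 - 14 = 23.
The quantity actually transacted is the short side, demand: 11.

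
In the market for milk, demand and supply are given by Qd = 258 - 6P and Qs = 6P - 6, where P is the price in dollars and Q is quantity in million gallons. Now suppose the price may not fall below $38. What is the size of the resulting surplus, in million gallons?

Equilibrium: 258 - 6P = 6P - 6, so 264 = 12P and P* = 22, Q* = 126.
Because the floor (38) lies above the market-clearing price, it is binding.
At P = 38: Qd = 258 - 6·38 = 30 and Qs = 6·38 - 6 = 222.
Surplus = Qs - Qd = 222 - 30 = 192.

192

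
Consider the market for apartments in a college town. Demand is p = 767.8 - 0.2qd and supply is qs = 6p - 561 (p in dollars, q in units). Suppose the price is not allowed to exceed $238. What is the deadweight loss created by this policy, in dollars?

Rearranging demand gives qd = 3839 - 5p. Setting quantity demanded equal to quantity supplied, 3839 - 5p = 6p - 561, gives p* = 400 and q* = 1839.
The ceiling of 238 is below the equilibrium price 400, so it binds.
At p = 238: qd = 3839 - 5·238 = 2649 and qs = 6·238 - 561 = 867.
Quantity traded falls to 867. At q = 867 the demand price is (3839 - 867)/5 = 594.4 and the supply price is (561 + 867)/6 = 238.
Deadweight loss = ½ · (594.4 - 238) · (1839 - 867) = ½ · 356.4 · 972 = 173210.4.

173210.4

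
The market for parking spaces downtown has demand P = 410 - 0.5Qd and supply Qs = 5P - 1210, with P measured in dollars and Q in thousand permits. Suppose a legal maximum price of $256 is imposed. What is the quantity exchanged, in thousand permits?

70

Rearranging demand gives Qd = 820 - 2P. In a free market, 820 - 2P = 5P - 1210 gives the equilibrium P* = 290, Q* = 240.
Because the ceiling (256) lies below the market-clearing price, it is binding.
At P = 256: Qd = 820 - 2·256 = 308 and Qs = 5·256 - 1210 = 70.
The quantity actually transacted is the short side, supply: 70.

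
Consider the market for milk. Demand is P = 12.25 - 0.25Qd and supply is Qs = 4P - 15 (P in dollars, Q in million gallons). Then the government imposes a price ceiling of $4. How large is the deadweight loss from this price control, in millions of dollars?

64

Rearranging demand gives Qd = 49 - 4P. Equilibrium: 49 - 4P = 4P - 15, so 64 = 8P and P* = 8, Q* = 17.
Since 4 < 8, the ceiling is binding.
At P = 4: Qd = 49 - 4·4 = 33 and Qs = 4·4 - 15 = 1.
Quantity traded falls to 1. At Q = 1 the demand price is (49 - 1)/4 = 12 and the supply price is (15 + 1)/4 = 4.
Deadweight loss = ½ · (12 - 4) · (17 - 1) = ½ · 8 · 16 = 64.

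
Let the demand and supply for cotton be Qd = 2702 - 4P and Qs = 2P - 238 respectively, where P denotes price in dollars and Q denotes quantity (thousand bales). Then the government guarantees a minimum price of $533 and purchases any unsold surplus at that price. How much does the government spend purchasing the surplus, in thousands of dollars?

137514

Without the control the market clears where 2702 - 4P = 2P - 238, i.e. P* = 490 and Q* = 742.
The floor of 533 is above the equilibrium price 490, so it binds.
At P = 533: Qd = 2702 - 4·533 = 570 and Qs = 2·533 - 238 = 828.
Surplus = Qs - Qd = 258.
Government expenditure = surplus × support price = 258 × 533 = 137514.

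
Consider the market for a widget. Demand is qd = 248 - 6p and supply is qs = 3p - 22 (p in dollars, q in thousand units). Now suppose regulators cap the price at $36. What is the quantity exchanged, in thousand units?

Setting quantity demanded equal to quantity supplied, 248 - 6p = 3p - 22, gives p* = 30 and q* = 68.
Since 36 is above p* = 30, the ceiling does not bind and the free-market outcome prevails.

68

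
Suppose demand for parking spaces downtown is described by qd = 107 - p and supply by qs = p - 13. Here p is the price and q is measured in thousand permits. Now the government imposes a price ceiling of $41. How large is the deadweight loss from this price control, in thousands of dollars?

Without the control the market clears where 107 - p = p - 13, i.e. p* = 60 and q* = 47.
The ceiling of 41 is below the equilibrium price 60, so it binds.
At p = 41: qd = 107 - 41 = 66 and qs = 41 - 13 = 28.
Quantity traded falls to 28. At q = 28 the demand price is 107 - 28 = 79 and the supply price is 13 + 28 = 41.
Deadweight loss = ½ · (79 - 41) · (47 - 28) = ½ · 38 · 19 = 361.

361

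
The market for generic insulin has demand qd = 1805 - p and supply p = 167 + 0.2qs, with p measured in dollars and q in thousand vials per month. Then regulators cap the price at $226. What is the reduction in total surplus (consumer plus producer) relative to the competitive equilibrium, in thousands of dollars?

Rearranging supply gives qs = 5p - 835. Without the control the market clears where 1805 - p = 5p - 835, i.e. p* = 440 and q* = 1365.
Since 226 < 440, the ceiling is binding.
At p = 226: qd = 1805 - 226 = 1579 and qs = 5·226 - 835 = 295.
Quantity traded falls to 295. At q = 295 the demand price is 1805 - 295 = 1510 and the supply price is (835 + 295)/5 = 226.
Deadweight loss = ½ · (1510 - 226) · (1365 - 295) = ½ · 1284 · 1070 = 686940.

686940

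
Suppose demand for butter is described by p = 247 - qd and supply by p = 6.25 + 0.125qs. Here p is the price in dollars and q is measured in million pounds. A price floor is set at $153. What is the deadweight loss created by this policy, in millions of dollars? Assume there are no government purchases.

8100

Rearranging demand gives qd = 247 - p; rearranging supply gives qs = 8p - 50. Without the control the market clears where 247 - p = 8p - 50, i.e. p* = 33 and q* = 214.
Because the floor (153) lies above the market-clearing price, it is binding.
At p = 153: qd = 247 - 153 = 94 and qs = 8·153 - 50 = 1174.
Quantity traded falls to 94. At q = 94 the demand price is 247 - 94 = 153 and the supply price is (50 + 94)/8 = 18.
Deadweight loss = ½ · (153 - 18) · (214 - 94) = ½ · 135 · 120 = 8100.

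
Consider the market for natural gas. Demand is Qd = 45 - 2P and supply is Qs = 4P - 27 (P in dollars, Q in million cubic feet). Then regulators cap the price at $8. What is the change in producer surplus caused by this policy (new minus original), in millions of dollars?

In a free market, 45 - 2P = 4P - 27 gives the equilibrium P* = 12, Q* = 21.
Because the ceiling (8) lies below the market-clearing price, it is binding.
At P = 8: Qd = 45 - 2·8 = 29 and Qs = 4·8 - 27 = 5.
Producer surplus without the control is ½ · (12 - 6.75) · 21 = 55.125.
With the ceiling, producers sell 5 units at 8, so PS = ½ · (8 - 6.75) · 5 = 3.125.
Change in producer surplus = 3.125 - 55.125 = -52.

-52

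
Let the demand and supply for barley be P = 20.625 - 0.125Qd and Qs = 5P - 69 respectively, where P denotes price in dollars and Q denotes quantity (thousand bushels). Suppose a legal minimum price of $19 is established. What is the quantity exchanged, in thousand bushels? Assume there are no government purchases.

Rearranging demand gives Qd = 165 - 8P. Setting quantity demanded equal to quantity supplied, 165 - 8P = 5P - 69, gives P* = 18 and Q* = 21.
Because the floor (19) lies above the market-clearing price, it is binding.
At P = 19: Qd = 165 - 8·19 = 13 and Qs = 5·19 - 69 = 26.
The quantity actually transacted is the short side, demand: 13.

13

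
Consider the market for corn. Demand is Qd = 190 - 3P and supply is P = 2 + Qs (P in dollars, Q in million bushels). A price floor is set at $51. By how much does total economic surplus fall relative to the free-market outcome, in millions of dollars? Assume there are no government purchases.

54

Rearranging supply gives Qs = P - 2. Equilibrium: 190 - 3P = P - 2, so 192 = 4P and P* = 48, Q* = 46.
Because the floor (51) lies above the market-clearing price, it is binding.
At P = 51: Qd = 190 - 3·51 = 37 and Qs = 51 - 2 = 49.
Quantity traded falls to 37. At Q = 37 the demand price is (190 - 37)/3 = 51 and the supply price is 2 + 37 = 39.
Deadweight loss = ½ · (51 - 39) · (46 - 37) = ½ · 12 · 9 = 54.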